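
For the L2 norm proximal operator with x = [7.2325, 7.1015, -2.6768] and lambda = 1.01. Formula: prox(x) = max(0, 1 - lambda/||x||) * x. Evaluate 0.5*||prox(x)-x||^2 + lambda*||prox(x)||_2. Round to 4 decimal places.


Step 1: Compute ||x||.
||x|| = 10.4836
Step 2: Compute scaling factor.
scale = max(0, 1 - 1.01/10.4836) = 0.9037
Step 3: prox(x) = [6.5357, 6.4173, -2.4189]
||prox(x)|| = 9.4736
Step 4: Proximal objective.
0.5*||prox-x||^2 = 0.5101
lambda*||prox|| = 9.5683
Total = 10.0784


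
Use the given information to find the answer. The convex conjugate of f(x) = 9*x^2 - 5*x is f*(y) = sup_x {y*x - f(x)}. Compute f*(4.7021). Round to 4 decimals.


f*(y) = sup_x {y*x - a*x^2 - b*x} = sup_x {(y-b)*x - a*x^2}
FOC: (y - b) - 2a*x = 0 => x* = (y - b)/(2a)
x* = (4.7021 + 5)/(2*9) = 0.539
f*(4.7021) = (y-b)^2/(4a) = (4.7021 + 5)^2/(4*9)
= 94.1307/36 = 2.6147


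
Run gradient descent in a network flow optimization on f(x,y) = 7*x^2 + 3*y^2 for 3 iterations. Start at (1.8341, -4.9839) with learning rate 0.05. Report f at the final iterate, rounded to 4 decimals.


Gradient descent on f(x,y) = 7*x^2 + 3*y^2.
Starting point: (1.8341, -4.9839), alpha = 0.05
Step 1: grad_x = 2*7*1.8341 = 25.6774, grad_y = 2*3*-4.9839 = -29.9034
  x_1 = 1.8341 - 0.05*25.6774 = 0.5502
  y_1 = -4.9839 - 0.05*-29.9034 = -3.4887
Step 2: grad_x = 2*7*0.5502 = 7.7032, grad_y = 2*3*-3.4887 = -20.9324
  x_2 = 0.5502 - 0.05*7.7032 = 0.1651
  y_2 = -3.4887 - 0.05*-20.9324 = -2.4421
Step 3: grad_x = 2*7*0.1651 = 2.311, grad_y = 2*3*-2.4421 = -14.6527
  x_3 = 0.1651 - 0.05*2.311 = 0.0495
  y_3 = -2.4421 - 0.05*-14.6527 = -1.7095
f(0.0495, -1.7095) = 7*0.0495^2 + 3*(-1.7095)^2 = 8.7841


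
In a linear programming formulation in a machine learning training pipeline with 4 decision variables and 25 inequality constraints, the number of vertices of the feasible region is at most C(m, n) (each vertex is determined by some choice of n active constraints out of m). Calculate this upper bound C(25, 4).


Each vertex corresponds to some choice of n active constraints out of m, so the number of vertices is at most C(m, n) = m! / (n!(m-n)!).
m = 25, n = 4
Numerator: 25 * 24 * 23 * 22
Denominator: 4! = 24
C(25, 4) = 12650


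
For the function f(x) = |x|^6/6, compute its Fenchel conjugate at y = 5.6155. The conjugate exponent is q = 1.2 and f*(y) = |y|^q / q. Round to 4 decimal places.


The conjugate exponent q satisfies 1/p + 1/q = 1.
p = 6, so q = 6/(6 - 1) = 1.2
|y|^q = 5.6155^1.2 = 7.9299
f*(5.6155) = 7.9299 / 1.2 = 6.6082


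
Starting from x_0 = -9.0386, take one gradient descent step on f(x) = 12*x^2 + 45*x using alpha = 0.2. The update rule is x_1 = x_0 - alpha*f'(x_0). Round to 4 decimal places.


We compute the gradient at x_0 and apply the update.
f'(x) = 24*x + 45
f'(-9.0386) = 24*-9.0386 + 45 = -171.9264
x_1 = -9.0386 - 0.2*-171.9264 = 25.3467


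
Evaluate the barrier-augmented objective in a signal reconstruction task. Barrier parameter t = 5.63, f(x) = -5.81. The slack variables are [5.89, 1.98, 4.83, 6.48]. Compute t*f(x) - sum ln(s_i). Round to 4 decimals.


Step 1: Compute log-barrier.
ln values: [1.7733, 0.6831, 1.5748, 1.8687]
phi = -(1.7733 + 0.6831 + 1.5748 + 1.8687) = -5.8999
Step 2: Compute augmented objective.
t*f(x) = 5.63*-5.81 = -32.7103
Total = -32.7103 - 5.8999 = -38.6102


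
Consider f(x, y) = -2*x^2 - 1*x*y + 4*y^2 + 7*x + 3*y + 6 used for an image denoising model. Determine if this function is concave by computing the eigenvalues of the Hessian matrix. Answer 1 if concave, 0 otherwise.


The Hessian of f(x,y) = -2*x^2 - 1*x*y + 4*y^2 + 7*x + 3*y + 6 is:
H = [[-4, -1], [-1, 8]]
Trace = -4 + 8 = 4
Determinant = -4*8 - (-1)^2 = -33
Discriminant = (4)^2 - 4*-33 = 148.0
Eigenvalues: lambda_1 = -4.0828, lambda_2 = 8.0828
The function is not concave.

0


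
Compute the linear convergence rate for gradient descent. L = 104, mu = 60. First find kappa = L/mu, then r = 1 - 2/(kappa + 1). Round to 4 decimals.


Step 1: Compute the condition number.
kappa = L/mu = 104/60 = 1.7333
Step 2: Compute the convergence rate.
r = 1 - 2/(kappa + 1) = 1 - 2*mu/(L + mu) = (L - mu)/(L + mu) = 44/164 = 0.2683


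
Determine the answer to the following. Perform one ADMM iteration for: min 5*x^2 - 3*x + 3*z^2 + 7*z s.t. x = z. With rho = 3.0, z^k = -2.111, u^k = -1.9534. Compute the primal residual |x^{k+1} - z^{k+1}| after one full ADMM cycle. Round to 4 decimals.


ADMM iteration with rho = 3.0, z^k = -2.111, u^k = -1.9534
Step 1: x-update.
Minimize 5*x^2 - 3*x + (3.0/2)*(x + 2.111 - 1.9534)^2
FOC: (2*5 + 3.0)*x = 3 + 3.0*(-2.111 + 1.9534)
x^{k+1} = 0.1944
Step 2: z-update.
Minimize 3*z^2 + 7*z + (3.0/2)*(0.1944 - z - 1.9534)^2
FOC: (2*3 + 3.0)*z = -7 + 3.0*(0.1944 - 1.9534)
z^{k+1} = -1.3641
Step 3: u-update.
u^{k+1} = -1.9534 + 0.1944 + 1.3641 = -0.3949
Step 4: Primal residual = |0.1944 + 1.3641| = 1.5585


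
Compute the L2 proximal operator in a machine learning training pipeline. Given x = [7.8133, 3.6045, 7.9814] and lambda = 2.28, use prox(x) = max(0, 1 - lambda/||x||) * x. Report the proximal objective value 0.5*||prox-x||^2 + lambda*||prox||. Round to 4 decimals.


Step 1: Compute ||x||.
||x|| = 11.7364
Step 2: Compute scaling factor.
scale = max(0, 1 - 2.28/11.7364) = 0.8057
Step 3: prox(x) = [6.2954, 2.9043, 6.4309]
||prox(x)|| = 9.4564
Step 4: Proximal objective.
0.5*||prox-x||^2 = 2.5992
lambda*||prox|| = 21.5606
Total = 24.1598


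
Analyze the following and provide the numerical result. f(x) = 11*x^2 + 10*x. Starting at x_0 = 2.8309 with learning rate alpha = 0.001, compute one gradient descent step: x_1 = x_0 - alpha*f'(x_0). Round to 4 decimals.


We compute the gradient at x_0 and apply the update.
f'(x) = 22*x + 10
f'(2.8309) = 22*2.8309 + 10 = 72.2798
x_1 = 2.8309 - 0.001*72.2798 = 2.7586


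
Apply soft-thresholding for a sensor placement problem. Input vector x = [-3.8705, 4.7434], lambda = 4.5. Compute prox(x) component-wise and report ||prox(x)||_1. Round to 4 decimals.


Soft-thresholding with lambda = 4.5:
prox(-3.8705) = sign(-3.8705)*max(|-3.8705| - 4.5, 0) = 0.0
prox(4.7434) = sign(4.7434)*max(|4.7434| - 4.5, 0) = 0.2434
prox(x) = [0.0, 0.2434]
||prox(x)||_1 = 0.0 + 0.2434 = 0.2434


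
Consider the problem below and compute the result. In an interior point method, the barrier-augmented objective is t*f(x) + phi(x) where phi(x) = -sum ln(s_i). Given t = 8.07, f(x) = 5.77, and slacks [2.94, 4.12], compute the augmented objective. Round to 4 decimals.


Step 1: Compute log-barrier.
ln values: [1.0784, 1.4159]
phi = -(1.0784 + 1.4159) = -2.4943
Step 2: Compute augmented objective.
t*f(x) = 8.07*5.77 = 46.5639
Total = 46.5639 - 2.4943 = 44.0696


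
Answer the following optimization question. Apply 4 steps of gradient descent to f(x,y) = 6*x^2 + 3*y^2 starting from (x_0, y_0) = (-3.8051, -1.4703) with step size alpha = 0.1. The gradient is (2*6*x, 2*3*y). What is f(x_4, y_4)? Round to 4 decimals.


Gradient descent on f(x,y) = 6*x^2 + 3*y^2.
Starting point: (-3.8051, -1.4703), alpha = 0.1
Step 1: grad_x = 2*6*-3.8051 = -45.6612, grad_y = 2*3*-1.4703 = -8.8218
  x_1 = -3.8051 - 0.1*-45.6612 = 0.761
  y_1 = -1.4703 - 0.1*-8.8218 = -0.5881
Step 2: grad_x = 2*6*0.761 = 9.1322, grad_y = 2*3*-0.5881 = -3.5287
  x_2 = 0.761 - 0.1*9.1322 = -0.1522
  y_2 = -0.5881 - 0.1*-3.5287 = -0.2352
Step 3: grad_x = 2*6*-0.1522 = -1.8264, grad_y = 2*3*-0.2352 = -1.4115
  x_3 = -0.1522 - 0.1*-1.8264 = 0.0304
  y_3 = -0.2352 - 0.1*-1.4115 = -0.0941
Step 4: grad_x = 2*6*0.0304 = 0.3653, grad_y = 2*3*-0.0941 = -0.5646
  x_4 = 0.0304 - 0.1*0.3653 = -0.0061
  y_4 = -0.0941 - 0.1*-0.5646 = -0.0376
f(-0.0061, -0.0376) = 6*(-0.0061)^2 + 3*(-0.0376)^2 = 0.0045


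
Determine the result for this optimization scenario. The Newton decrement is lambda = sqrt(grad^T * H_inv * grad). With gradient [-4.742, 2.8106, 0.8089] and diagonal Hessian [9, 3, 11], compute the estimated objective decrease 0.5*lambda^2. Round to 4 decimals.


Step 1: H is diagonal, so H^(-1) * g = [-0.5269, 0.9369, 0.0735].
Step 2: g^T H^(-1) g = sum_i g_i^2 / H_ii
  = (-4.742)^2/9 + (2.8106)^2/3 + (0.8089)^2/11
  = 2.4985 + 2.6332 + 0.0595 = 5.1911
Step 3: Objective decrease = 0.5 * g^T H^(-1) g = 2.5956


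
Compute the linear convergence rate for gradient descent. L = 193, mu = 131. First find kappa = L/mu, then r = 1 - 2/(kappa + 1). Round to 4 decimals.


Step 1: Compute the condition number.
kappa = L/mu = 193/131 = 1.4733
Step 2: Compute the convergence rate.
r = 1 - 2/(kappa + 1) = 1 - 2*mu/(L + mu) = (L - mu)/(L + mu) = 62/324 = 0.1914


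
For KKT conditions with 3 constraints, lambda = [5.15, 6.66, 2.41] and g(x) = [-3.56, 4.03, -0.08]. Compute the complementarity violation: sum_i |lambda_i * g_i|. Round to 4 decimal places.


KKT complementary slackness check:
lambda_1 * g_1 = 5.15 * -3.56 = -18.334
lambda_2 * g_2 = 6.66 * 4.03 = 26.8398
lambda_3 * g_3 = 2.41 * -0.08 = -0.1928
Total violation = 18.334 + 26.8398 + 0.1928 = 45.3666


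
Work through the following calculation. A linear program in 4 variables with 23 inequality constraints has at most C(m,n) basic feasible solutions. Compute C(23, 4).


Each vertex corresponds to some choice of n active constraints out of m, so the number of vertices is at most C(m, n) = m! / (n!(m-n)!).
m = 23, n = 4
Numerator: 23 * 22 * 21 * 20
Denominator: 4! = 24
C(23, 4) = 8855


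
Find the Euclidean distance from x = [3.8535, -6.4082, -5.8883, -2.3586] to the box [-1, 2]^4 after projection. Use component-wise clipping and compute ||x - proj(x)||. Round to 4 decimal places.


Project each component onto [-1, 2].
clip(3.8535) = 2.0, clip(-6.4082) = -1.0, clip(-5.8883) = -1.0, clip(-2.3586) = -1.0
Projection = [2.0, -1.0, -1.0, -1.0]
Squared diffs: [3.4355, 29.2486, 23.8955, 1.8458]
Distance = sqrt(58.4254) = 7.6436


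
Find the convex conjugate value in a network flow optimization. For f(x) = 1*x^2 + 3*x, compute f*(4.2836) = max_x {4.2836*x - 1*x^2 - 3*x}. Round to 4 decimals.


f*(y) = sup_x {y*x - a*x^2 - b*x} = sup_x {(y-b)*x - a*x^2}
FOC: (y - b) - 2a*x = 0 => x* = (y - b)/(2a)
x* = (4.2836 - 3)/(2*1) = 0.6418
f*(4.2836) = (y-b)^2/(4a) = (4.2836 - 3)^2/(4*1)
= 1.6476/4 = 0.4119


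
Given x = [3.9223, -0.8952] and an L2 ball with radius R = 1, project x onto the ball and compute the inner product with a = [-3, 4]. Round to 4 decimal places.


Step 1: Compute ||x|| (intermediates to 6 decimals).
||x|| = sqrt(3.9223^2 + (-0.8952)^2) = 4.02316
Step 2: Project.
Since ||x|| > R, scale = R/||x|| = 1/4.02316 = 0.248561, proj(x) = scale * x
proj(x) = [0.974931, -0.222512]
Step 3: Dot product.
a^T * proj(x) = -3*0.974931 + 4*(-0.222512) = -3.8148


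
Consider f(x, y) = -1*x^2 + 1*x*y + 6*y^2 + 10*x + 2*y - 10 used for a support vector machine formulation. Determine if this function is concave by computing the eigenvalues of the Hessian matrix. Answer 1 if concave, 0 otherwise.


The Hessian of f(x,y) = -1*x^2 + 1*x*y + 6*y^2 + 10*x + 2*y - 10 is:
H = [[-2, 1], [1, 12]]
Trace = -2 + 12 = 10
Determinant = -2*12 - (1)^2 = -25
Discriminant = (10)^2 - 4*-25 = 200.0
Eigenvalues: lambda_1 = -2.0711, lambda_2 = 12.0711
The function is not concave.

0


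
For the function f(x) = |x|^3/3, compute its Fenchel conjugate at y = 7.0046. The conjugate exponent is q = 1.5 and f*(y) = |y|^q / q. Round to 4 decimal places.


The conjugate exponent q satisfies 1/p + 1/q = 1.
p = 3, so q = 3/(3 - 1) = 1.5
|y|^q = 7.0046^1.5 = 18.5385
f*(7.0046) = 18.5385 / 1.5 = 12.359


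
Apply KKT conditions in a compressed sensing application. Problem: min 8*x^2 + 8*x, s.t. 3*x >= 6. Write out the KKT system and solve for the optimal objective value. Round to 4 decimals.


Step 1: Try lambda = 0 (constraint inactive).
x_unc = -8/(2*8) = -0.5
Check: 3*-0.5 = -1.5 < 6 -- violated!
Step 2: Constraint must be active: 3*x = 6
x* = 6/3 = 2.0
lambda = (2*8*2.0 + 8)/3 = 13.3333
Step 3: Compute optimal value.
f(x*) = 8*2.0^2 + 8*2.0 = 48.0


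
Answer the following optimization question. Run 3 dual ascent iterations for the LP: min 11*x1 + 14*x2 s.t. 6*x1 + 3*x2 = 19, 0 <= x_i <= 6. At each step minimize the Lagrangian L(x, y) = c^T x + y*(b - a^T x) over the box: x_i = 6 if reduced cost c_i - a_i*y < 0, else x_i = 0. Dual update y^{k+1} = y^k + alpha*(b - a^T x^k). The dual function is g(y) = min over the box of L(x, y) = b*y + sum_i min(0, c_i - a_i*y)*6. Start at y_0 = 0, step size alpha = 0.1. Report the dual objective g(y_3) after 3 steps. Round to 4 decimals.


Dual ascent for LP: min 11*x1 + 14*x2, 6*x1 + 3*x2 = 19, 0 <= x_i <= 6
Step 1: y^k = 0.0, reduced costs: (11.0, 14.0)
  x^k = (0.0, 0.0), subgradient = b - a^T x = 19.0
  y^{k+1} = 0.0 + 0.1*19.0 = 1.9
Step 2: y^k = 1.9, reduced costs: (-0.4, 8.3)
  x^k = (6.0, 0.0), subgradient = b - a^T x = -17.0
  y^{k+1} = 1.9 + 0.1*-17.0 = 0.2
Step 3: y^k = 0.2, reduced costs: (9.8, 13.4)
  x^k = (0.0, 0.0), subgradient = b - a^T x = 19.0
  y^{k+1} = 0.2 + 0.1*19.0 = 2.1
Dual objective at y_3 = 2.1: reduced costs (-1.6, 7.7), box minimizer x = (6.0, 0.0)
g(y_3) = b*y + (c1 - a1*y)*x1 + (c2 - a2*y)*x2 = 19*2.1 + (-1.6)*6.0 + 7.7*0.0 = 39.9 - 9.6 + 0.0 = 30.3


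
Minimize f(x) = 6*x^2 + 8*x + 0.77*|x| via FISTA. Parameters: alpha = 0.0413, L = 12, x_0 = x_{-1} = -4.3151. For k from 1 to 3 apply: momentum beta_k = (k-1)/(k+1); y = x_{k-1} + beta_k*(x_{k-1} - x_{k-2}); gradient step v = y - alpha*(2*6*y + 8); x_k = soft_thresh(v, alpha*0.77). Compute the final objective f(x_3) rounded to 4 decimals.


FISTA on f(x) = 6*x^2 + 8*x + 0.77*|x|
L = 12, alpha = 0.0413
Iteration 1: beta = 0.0, y = -4.3151 + 0.0*(-4.3151 + 4.3151) = -4.3151
  grad(y) = -43.7812, v = y - alpha*grad = -2.5069
  prox(v) = soft_thresh(-2.5069, 0.0318) = -2.4751
Iteration 2: beta = 0.3333, y = -2.4751 + 0.3333*(-2.4751 + 4.3151) = -1.8618
  grad(y) = -14.3418, v = y - alpha*grad = -1.2695
  prox(v) = soft_thresh(-1.2695, 0.0318) = -1.2377
Iteration 3: beta = 0.5, y = -1.2377 + 0.5*(-1.2377 + 2.4751) = -0.619
  grad(y) = 0.5722, v = y - alpha*grad = -0.6426
  prox(v) = soft_thresh(-0.6426, 0.0318) = -0.6108
f(x_3) = 6*(-0.6108)^2 + 8*(-0.6108) + 0.77*|-0.6108| = -2.1776


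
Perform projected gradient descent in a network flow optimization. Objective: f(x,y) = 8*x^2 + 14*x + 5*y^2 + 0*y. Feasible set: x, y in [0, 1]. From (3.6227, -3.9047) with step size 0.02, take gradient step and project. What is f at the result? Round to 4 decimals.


Step 1: Compute gradient at (3.6227, -3.9047).
grad_x = 2*8*3.6227 + 14 = 71.9632
grad_y = 2*5*-3.9047 + 0 = -39.047
Step 2: Gradient step.
x_raw = 3.6227 - 0.02*71.9632 = 2.1834
y_raw = -3.9047 - 0.02*-39.047 = -3.1238
Step 3: Project onto [0, 1].
x_proj = clip(2.1834) = 1.0
y_proj = clip(-3.1238) = 0.0
Step 4: Evaluate f.
f(1.0, 0.0) = 22.0


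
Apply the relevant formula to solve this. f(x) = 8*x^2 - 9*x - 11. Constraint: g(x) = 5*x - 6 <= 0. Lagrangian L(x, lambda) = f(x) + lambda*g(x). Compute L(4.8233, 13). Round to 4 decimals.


Step 1: Evaluate f(x).
f(4.8233) = 8*4.8233^2 - 9*4.8233 - 11 = 131.7041
Step 2: Evaluate g(x).
g(4.8233) = 5*4.8233 - 6 = 18.1165
Step 3: Compute Lagrangian.
L = 131.7041 + 13*18.1165 = 367.2186


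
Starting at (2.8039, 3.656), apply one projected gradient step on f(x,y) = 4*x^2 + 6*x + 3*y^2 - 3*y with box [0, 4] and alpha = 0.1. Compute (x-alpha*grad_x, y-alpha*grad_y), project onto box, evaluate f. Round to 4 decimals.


Step 1: Compute gradient at (2.8039, 3.656).
grad_x = 2*4*2.8039 + 6 = 28.4312
grad_y = 2*3*3.656 - 3 = 18.936
Step 2: Gradient step.
x_raw = 2.8039 - 0.1*28.4312 = -0.0392
y_raw = 3.656 - 0.1*18.936 = 1.7624
Step 3: Project onto [0, 4].
x_proj = clip(-0.0392) = 0.0
y_proj = clip(1.7624) = 1.7624
Step 4: Evaluate f.
f(0.0, 1.7624) = 4.031


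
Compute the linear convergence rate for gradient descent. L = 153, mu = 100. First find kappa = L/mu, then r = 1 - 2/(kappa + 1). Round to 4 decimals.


Step 1: Compute the condition number.
kappa = L/mu = 153/100 = 1.53
Step 2: Compute the convergence rate.
r = 1 - 2/(kappa + 1) = 1 - 2*mu/(L + mu) = (L - mu)/(L + mu) = 53/253 = 0.2095


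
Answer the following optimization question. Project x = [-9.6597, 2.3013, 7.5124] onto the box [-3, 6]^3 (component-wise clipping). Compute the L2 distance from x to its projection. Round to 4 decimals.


Project each component onto [-3, 6].
clip(-9.6597) = -3.0, clip(2.3013) = 2.3013, clip(7.5124) = 6.0
Projection = [-3.0, 2.3013, 6.0]
Squared diffs: [44.3516, 0.0, 2.2874]
Distance = sqrt(46.639) = 6.8293


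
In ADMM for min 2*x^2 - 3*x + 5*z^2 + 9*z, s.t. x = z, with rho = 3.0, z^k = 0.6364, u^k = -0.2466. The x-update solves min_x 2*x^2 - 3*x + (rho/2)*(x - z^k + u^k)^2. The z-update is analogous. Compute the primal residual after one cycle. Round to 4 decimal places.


ADMM iteration with rho = 3.0, z^k = 0.6364, u^k = -0.2466
Step 1: x-update.
Minimize 2*x^2 - 3*x + (3.0/2)*(x - 0.6364 - 0.2466)^2
FOC: (2*2 + 3.0)*x = 3 + 3.0*(0.6364 + 0.2466)
x^{k+1} = 0.807
Step 2: z-update.
Minimize 5*z^2 + 9*z + (3.0/2)*(0.807 - z - 0.2466)^2
FOC: (2*5 + 3.0)*z = -9 + 3.0*(0.807 - 0.2466)
z^{k+1} = -0.563
Step 3: u-update.
u^{k+1} = -0.2466 + 0.807 + 0.563 = 1.1234
Step 4: Primal residual = |0.807 + 0.563| = 1.37


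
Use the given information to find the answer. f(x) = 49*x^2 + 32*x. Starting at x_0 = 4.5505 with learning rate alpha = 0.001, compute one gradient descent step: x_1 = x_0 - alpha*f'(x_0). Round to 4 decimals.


We compute the gradient at x_0 and apply the update.
f'(x) = 98*x + 32
f'(4.5505) = 98*4.5505 + 32 = 477.949
x_1 = 4.5505 - 0.001*477.949 = 4.0726


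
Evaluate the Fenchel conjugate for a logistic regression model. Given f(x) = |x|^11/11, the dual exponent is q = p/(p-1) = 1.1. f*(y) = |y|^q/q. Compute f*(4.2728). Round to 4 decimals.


The conjugate exponent q satisfies 1/p + 1/q = 1.
p = 11, so q = 11/(11 - 1) = 1.1
|y|^q = 4.2728^1.1 = 4.9406
f*(4.2728) = 4.9406 / 1.1 = 4.4915


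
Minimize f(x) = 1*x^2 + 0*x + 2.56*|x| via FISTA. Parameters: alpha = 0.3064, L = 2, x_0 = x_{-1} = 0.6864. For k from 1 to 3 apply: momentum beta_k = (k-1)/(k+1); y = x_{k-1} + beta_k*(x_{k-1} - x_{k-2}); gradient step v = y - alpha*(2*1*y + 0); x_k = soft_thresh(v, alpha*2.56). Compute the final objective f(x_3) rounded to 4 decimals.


FISTA on f(x) = 1*x^2 + 0*x + 2.56*|x|
L = 2, alpha = 0.3064
Iteration 1: beta = 0.0, y = 0.6864 + 0.0*(0.6864 - 0.6864) = 0.6864
  grad(y) = 1.3728, v = y - alpha*grad = 0.2658
  prox(v) = soft_thresh(0.2658, 0.7844) = 0.0
Iteration 2: beta = 0.3333, y = 0.0 + 0.3333*(0.0 - 0.6864) = -0.2288
  grad(y) = -0.4576, v = y - alpha*grad = -0.0886
  prox(v) = soft_thresh(-0.0886, 0.7844) = 0.0
Iteration 3: beta = 0.5, y = 0.0 + 0.5*(0.0 - 0.0) = 0.0
  grad(y) = 0.0, v = y - alpha*grad = 0.0
  prox(v) = soft_thresh(0.0, 0.7844) = 0.0
f(x_3) = 1*0.0^2 + 0*0.0 + 2.56*|0.0| = 0.0


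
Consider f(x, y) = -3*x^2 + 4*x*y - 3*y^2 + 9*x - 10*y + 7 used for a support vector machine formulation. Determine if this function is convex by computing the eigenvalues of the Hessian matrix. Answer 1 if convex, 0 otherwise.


The Hessian of f(x,y) = -3*x^2 + 4*x*y - 3*y^2 + 9*x - 10*y + 7 is:
H = [[-6, 4], [4, -6]]
Trace = -6 - 6 = -12
Determinant = -6*-6 - (4)^2 = 20
Discriminant = (-12)^2 - 4*20 = 64.0
Eigenvalues: lambda_1 = -10.0, lambda_2 = -2.0
The function is not convex.

0


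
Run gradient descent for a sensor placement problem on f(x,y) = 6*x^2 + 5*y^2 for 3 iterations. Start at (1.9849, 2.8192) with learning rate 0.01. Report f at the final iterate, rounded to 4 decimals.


Gradient descent on f(x,y) = 6*x^2 + 5*y^2.
Starting point: (1.9849, 2.8192), alpha = 0.01
Step 1: grad_x = 2*6*1.9849 = 23.8188, grad_y = 2*5*2.8192 = 28.192
  x_1 = 1.9849 - 0.01*23.8188 = 1.7467
  y_1 = 2.8192 - 0.01*28.192 = 2.5373
Step 2: grad_x = 2*6*1.7467 = 20.9605, grad_y = 2*5*2.5373 = 25.3728
  x_2 = 1.7467 - 0.01*20.9605 = 1.5371
  y_2 = 2.5373 - 0.01*25.3728 = 2.2836
Step 3: grad_x = 2*6*1.5371 = 18.4453, grad_y = 2*5*2.2836 = 22.8355
  x_3 = 1.5371 - 0.01*18.4453 = 1.3527
  y_3 = 2.2836 - 0.01*22.8355 = 2.0552
f(1.3527, 2.0552) = 6*1.3527^2 + 5*2.0552^2 = 32.0972


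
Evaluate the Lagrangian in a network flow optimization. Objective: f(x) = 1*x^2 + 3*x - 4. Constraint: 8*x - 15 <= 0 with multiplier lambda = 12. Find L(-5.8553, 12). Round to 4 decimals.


Step 1: Evaluate f(x).
f(-5.8553) = 1*(-5.8553)^2 + 3*(-5.8553) - 4 = 12.7186
Step 2: Evaluate g(x).
g(-5.8553) = 8*-5.8553 - 15 = -61.8424
Step 3: Compute Lagrangian.
L = 12.7186 + 12*-61.8424 = -729.3902


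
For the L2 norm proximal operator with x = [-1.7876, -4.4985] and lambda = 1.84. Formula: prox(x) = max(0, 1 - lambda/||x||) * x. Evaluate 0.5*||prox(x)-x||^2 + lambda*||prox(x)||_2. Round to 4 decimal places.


Step 1: Compute ||x||.
||x|| = 4.8407
Step 2: Compute scaling factor.
scale = max(0, 1 - 1.84/4.8407) = 0.6199
Step 3: prox(x) = [-1.1081, -2.7886]
||prox(x)|| = 3.0007
Step 4: Proximal objective.
0.5*||prox-x||^2 = 1.6928
lambda*||prox|| = 5.5213
Total = 7.214


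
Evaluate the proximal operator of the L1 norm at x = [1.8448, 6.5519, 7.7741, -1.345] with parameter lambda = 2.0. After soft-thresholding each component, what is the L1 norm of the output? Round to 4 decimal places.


Soft-thresholding with lambda = 2.0:
prox(1.8448) = sign(1.8448)*max(|1.8448| - 2.0, 0) = 0.0
prox(6.5519) = sign(6.5519)*max(|6.5519| - 2.0, 0) = 4.5519
prox(7.7741) = sign(7.7741)*max(|7.7741| - 2.0, 0) = 5.7741
prox(-1.345) = sign(-1.345)*max(|-1.345| - 2.0, 0) = 0.0
prox(x) = [0.0, 4.5519, 5.7741, 0.0]
||prox(x)||_1 = 0.0 + 4.5519 + 5.7741 + 0.0 = 10.326


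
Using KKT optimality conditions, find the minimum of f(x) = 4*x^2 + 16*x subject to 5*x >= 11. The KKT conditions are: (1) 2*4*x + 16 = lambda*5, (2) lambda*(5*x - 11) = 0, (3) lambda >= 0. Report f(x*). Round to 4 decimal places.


Step 1: Try lambda = 0 (constraint inactive).
x_unc = -16/(2*4) = -2.0
Check: 5*-2.0 = -10.0 < 11 -- violated!
Step 2: Constraint must be active: 5*x = 11
x* = 11/5 = 2.2
lambda = (2*4*2.2 + 16)/5 = 6.72
Step 3: Compute optimal value.
f(x*) = 4*2.2^2 + 16*2.2 = 54.56


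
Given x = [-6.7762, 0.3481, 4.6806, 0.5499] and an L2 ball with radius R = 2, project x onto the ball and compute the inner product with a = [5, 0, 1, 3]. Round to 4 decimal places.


Step 1: Compute ||x|| (intermediates to 6 decimals).
||x|| = sqrt((-6.7762)^2 + 0.3481^2 + 4.6806^2 + 0.5499^2) = 8.261263
Step 2: Project.
Since ||x|| > R, scale = R/||x|| = 2/8.261263 = 0.242094, proj(x) = scale * x
proj(x) = [-1.640477, 0.084273, 1.133145, 0.133127]
Step 3: Dot product.
a^T * proj(x) = 5*(-1.640477) + 0*0.084273 + 1*1.133145 + 3*0.133127 = -6.6699


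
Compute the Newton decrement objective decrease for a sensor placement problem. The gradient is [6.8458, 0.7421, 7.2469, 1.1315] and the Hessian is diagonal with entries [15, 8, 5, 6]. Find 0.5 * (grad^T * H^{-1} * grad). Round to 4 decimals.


Step 1: H is diagonal, so H^(-1) * g = [0.4564, 0.0928, 1.4494, 0.1886].
Step 2: g^T H^(-1) g = sum_i g_i^2 / H_ii
  = (6.8458)^2/15 + (0.7421)^2/8 + (7.2469)^2/5 + (1.1315)^2/6
  = 3.1243 + 0.0688 + 10.5035 + 0.2134 = 13.9101
Step 3: Objective decrease = 0.5 * g^T H^(-1) g = 6.955


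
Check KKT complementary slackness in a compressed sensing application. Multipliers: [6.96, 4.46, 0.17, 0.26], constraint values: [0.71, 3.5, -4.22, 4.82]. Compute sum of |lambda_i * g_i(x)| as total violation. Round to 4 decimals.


KKT complementary slackness check:
lambda_1 * g_1 = 6.96 * 0.71 = 4.9416
lambda_2 * g_2 = 4.46 * 3.5 = 15.61
lambda_3 * g_3 = 0.17 * -4.22 = -0.7174
lambda_4 * g_4 = 0.26 * 4.82 = 1.2532
Total violation = 4.9416 + 15.61 + 0.7174 + 1.2532 = 22.5222


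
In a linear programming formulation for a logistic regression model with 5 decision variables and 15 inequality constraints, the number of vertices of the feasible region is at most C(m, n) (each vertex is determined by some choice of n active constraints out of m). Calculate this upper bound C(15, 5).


Each vertex corresponds to some choice of n active constraints out of m, so the number of vertices is at most C(m, n) = m! / (n!(m-n)!).
m = 15, n = 5
Numerator: 15 * 14 * 13 * 12 * 11
Denominator: 5! = 120
C(15, 5) = 3003


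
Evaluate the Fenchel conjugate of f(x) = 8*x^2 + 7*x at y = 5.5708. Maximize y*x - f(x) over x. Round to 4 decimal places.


f*(y) = sup_x {y*x - a*x^2 - b*x} = sup_x {(y-b)*x - a*x^2}
FOC: (y - b) - 2a*x = 0 => x* = (y - b)/(2a)
x* = (5.5708 - 7)/(2*8) = -0.0893
f*(5.5708) = (y-b)^2/(4a) = (5.5708 - 7)^2/(4*8)
= 2.0426/32 = 0.0638


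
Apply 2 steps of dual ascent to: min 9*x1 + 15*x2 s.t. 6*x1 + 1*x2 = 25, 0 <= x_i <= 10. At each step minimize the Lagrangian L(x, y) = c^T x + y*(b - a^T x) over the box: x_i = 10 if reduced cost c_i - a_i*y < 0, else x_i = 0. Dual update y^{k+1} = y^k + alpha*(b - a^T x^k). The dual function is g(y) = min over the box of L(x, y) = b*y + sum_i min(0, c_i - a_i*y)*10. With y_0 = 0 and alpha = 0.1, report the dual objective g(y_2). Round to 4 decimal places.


Dual ascent for LP: min 9*x1 + 15*x2, 6*x1 + 1*x2 = 25, 0 <= x_i <= 10
Step 1: y^k = 0.0, reduced costs: (9.0, 15.0)
  x^k = (0.0, 0.0), subgradient = b - a^T x = 25.0
  y^{k+1} = 0.0 + 0.1*25.0 = 2.5
Step 2: y^k = 2.5, reduced costs: (-6.0, 12.5)
  x^k = (10.0, 0.0), subgradient = b - a^T x = -35.0
  y^{k+1} = 2.5 + 0.1*-35.0 = -1.0
Dual objective at y_2 = -1.0: reduced costs (15.0, 16.0), box minimizer x = (0.0, 0.0)
g(y_2) = b*y + (c1 - a1*y)*x1 + (c2 - a2*y)*x2 = 25*(-1.0) + 15.0*0.0 + 16.0*0.0 = -25.0 + 0.0 + 0.0 = -25.0


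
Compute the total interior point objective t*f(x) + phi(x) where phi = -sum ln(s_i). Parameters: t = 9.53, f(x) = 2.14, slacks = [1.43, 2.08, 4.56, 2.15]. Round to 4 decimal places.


Step 1: Compute log-barrier.
ln values: [0.3577, 0.7324, 1.5173, 0.7655]
phi = -(0.3577 + 0.7324 + 1.5173 + 0.7655) = -3.3728
Step 2: Compute augmented objective.
t*f(x) = 9.53*2.14 = 20.3942
Total = 20.3942 - 3.3728 = 17.0214


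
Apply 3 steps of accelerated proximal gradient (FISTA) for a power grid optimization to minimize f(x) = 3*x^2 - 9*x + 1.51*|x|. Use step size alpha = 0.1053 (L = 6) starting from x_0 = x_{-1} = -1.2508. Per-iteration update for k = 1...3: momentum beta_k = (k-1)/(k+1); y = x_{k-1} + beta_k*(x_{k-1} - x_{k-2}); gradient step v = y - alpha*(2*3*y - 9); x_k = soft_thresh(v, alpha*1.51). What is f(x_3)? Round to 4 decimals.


FISTA on f(x) = 3*x^2 - 9*x + 1.51*|x|
L = 6, alpha = 0.1053
Iteration 1: beta = 0.0, y = -1.2508 + 0.0*(-1.2508 + 1.2508) = -1.2508
  grad(y) = -16.5048, v = y - alpha*grad = 0.4872
  prox(v) = soft_thresh(0.4872, 0.159) = 0.3282
Iteration 2: beta = 0.3333, y = 0.3282 + 0.3333*(0.3282 + 1.2508) = 0.8545
  grad(y) = -3.8732, v = y - alpha*grad = 1.2623
  prox(v) = soft_thresh(1.2623, 0.159) = 1.1033
Iteration 3: beta = 0.5, y = 1.1033 + 0.5*(1.1033 - 0.3282) = 1.4909
  grad(y) = -0.0546, v = y - alpha*grad = 1.4966
  prox(v) = soft_thresh(1.4966, 0.159) = 1.3376
f(x_3) = 3*1.3376^2 - 9*1.3376 + 1.51*|1.3376| = -4.6511


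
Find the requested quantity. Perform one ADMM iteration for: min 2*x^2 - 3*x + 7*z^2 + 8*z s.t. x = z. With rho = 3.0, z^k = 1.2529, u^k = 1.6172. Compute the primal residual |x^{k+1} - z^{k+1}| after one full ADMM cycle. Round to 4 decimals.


ADMM iteration with rho = 3.0, z^k = 1.2529, u^k = 1.6172
Step 1: x-update.
Minimize 2*x^2 - 3*x + (3.0/2)*(x - 1.2529 + 1.6172)^2
FOC: (2*2 + 3.0)*x = 3 + 3.0*(1.2529 - 1.6172)
x^{k+1} = 0.2724
Step 2: z-update.
Minimize 7*z^2 + 8*z + (3.0/2)*(0.2724 - z + 1.6172)^2
FOC: (2*7 + 3.0)*z = -8 + 3.0*(0.2724 + 1.6172)
z^{k+1} = -0.1371
Step 3: u-update.
u^{k+1} = 1.6172 + 0.2724 + 0.1371 = 2.0268
Step 4: Primal residual = |0.2724 + 0.1371| = 0.4096


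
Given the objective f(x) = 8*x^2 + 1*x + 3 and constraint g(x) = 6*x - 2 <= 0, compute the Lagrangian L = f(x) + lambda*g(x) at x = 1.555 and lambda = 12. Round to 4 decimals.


Step 1: Evaluate f(x).
f(1.555) = 8*1.555^2 + 1*1.555 + 3 = 23.8992
Step 2: Evaluate g(x).
g(1.555) = 6*1.555 - 2 = 7.33
Step 3: Compute Lagrangian.
L = 23.8992 + 12*7.33 = 111.8592


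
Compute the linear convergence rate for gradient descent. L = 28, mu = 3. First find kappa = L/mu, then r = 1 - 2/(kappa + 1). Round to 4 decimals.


Step 1: Compute the condition number.
kappa = L/mu = 28/3 = 9.3333
Step 2: Compute the convergence rate.
r = 1 - 2/(kappa + 1) = 1 - 2*mu/(L + mu) = (L - mu)/(L + mu) = 25/31 = 0.8065


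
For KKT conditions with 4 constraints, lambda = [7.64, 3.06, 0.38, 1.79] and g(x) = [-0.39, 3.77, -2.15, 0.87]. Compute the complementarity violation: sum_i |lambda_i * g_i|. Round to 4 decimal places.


KKT complementary slackness check:
lambda_1 * g_1 = 7.64 * -0.39 = -2.9796
lambda_2 * g_2 = 3.06 * 3.77 = 11.5362
lambda_3 * g_3 = 0.38 * -2.15 = -0.817
lambda_4 * g_4 = 1.79 * 0.87 = 1.5573
Total violation = 2.9796 + 11.5362 + 0.817 + 1.5573 = 16.8901


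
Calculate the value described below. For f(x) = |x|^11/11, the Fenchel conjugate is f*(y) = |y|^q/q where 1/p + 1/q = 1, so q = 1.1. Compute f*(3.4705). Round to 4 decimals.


The conjugate exponent q satisfies 1/p + 1/q = 1.
p = 11, so q = 11/(11 - 1) = 1.1
|y|^q = 3.4705^1.1 = 3.9304
f*(3.4705) = 3.9304 / 1.1 = 3.573


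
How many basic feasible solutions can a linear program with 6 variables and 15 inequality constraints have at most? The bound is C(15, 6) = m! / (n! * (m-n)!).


Each vertex corresponds to some choice of n active constraints out of m, so the number of vertices is at most C(m, n) = m! / (n!(m-n)!).
m = 15, n = 6
Numerator: 15 * 14 * 13 * 12 * 11 * 10
Denominator: 6! = 720
C(15, 6) = 5005


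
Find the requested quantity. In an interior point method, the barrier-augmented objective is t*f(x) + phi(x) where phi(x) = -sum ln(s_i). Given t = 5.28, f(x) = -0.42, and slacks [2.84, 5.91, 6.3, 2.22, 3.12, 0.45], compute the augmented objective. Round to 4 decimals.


Step 1: Compute log-barrier.
ln values: [1.0438, 1.7766, 1.8405, 0.7975, 1.1378, -0.7985]
phi = -(1.0438 + 1.7766 + 1.8405 + 0.7975 + 1.1378 - 0.7985) = -5.7978
Step 2: Compute augmented objective.
t*f(x) = 5.28*-0.42 = -2.2176
Total = -2.2176 - 5.7978 = -8.0154


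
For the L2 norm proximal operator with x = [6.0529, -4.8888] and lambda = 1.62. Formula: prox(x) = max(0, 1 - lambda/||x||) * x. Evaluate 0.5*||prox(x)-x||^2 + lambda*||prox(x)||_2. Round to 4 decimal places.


Step 1: Compute ||x||.
||x|| = 7.7806
Step 2: Compute scaling factor.
scale = max(0, 1 - 1.62/7.7806) = 0.7918
Step 3: prox(x) = [4.7926, -3.8709]
||prox(x)|| = 6.1606
Step 4: Proximal objective.
0.5*||prox-x||^2 = 1.3122
lambda*||prox|| = 9.9802
Total = 11.2924


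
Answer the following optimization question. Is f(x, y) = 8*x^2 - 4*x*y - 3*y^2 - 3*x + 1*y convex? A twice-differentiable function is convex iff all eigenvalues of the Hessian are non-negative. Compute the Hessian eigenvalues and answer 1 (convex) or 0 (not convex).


The Hessian of f(x,y) = 8*x^2 - 4*x*y - 3*y^2 - 3*x + 1*y is:
H = [[16, -4], [-4, -6]]
Trace = 16 - 6 = 10
Determinant = 16*-6 - (-4)^2 = -112
Discriminant = (10)^2 - 4*-112 = 548.0
Eigenvalues: lambda_1 = -6.7047, lambda_2 = 16.7047
The function is not convex.

0


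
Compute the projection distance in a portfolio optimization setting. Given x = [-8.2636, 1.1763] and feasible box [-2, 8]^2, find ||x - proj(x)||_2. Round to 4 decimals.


Project each component onto [-2, 8].
clip(-8.2636) = -2.0, clip(1.1763) = 1.1763
Projection = [-2.0, 1.1763]
Squared diffs: [39.2327, 0.0]
Distance = sqrt(39.2327) = 6.2636


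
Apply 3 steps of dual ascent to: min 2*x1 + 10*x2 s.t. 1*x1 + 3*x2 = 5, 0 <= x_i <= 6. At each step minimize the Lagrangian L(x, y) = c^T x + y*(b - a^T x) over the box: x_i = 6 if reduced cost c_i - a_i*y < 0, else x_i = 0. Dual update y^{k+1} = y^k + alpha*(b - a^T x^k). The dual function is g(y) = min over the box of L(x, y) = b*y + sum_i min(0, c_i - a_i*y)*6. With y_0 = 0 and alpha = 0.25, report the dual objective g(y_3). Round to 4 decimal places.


Dual ascent for LP: min 2*x1 + 10*x2, 1*x1 + 3*x2 = 5, 0 <= x_i <= 6
Step 1: y^k = 0.0, reduced costs: (2.0, 10.0)
  x^k = (0.0, 0.0), subgradient = b - a^T x = 5.0
  y^{k+1} = 0.0 + 0.25*5.0 = 1.25
Step 2: y^k = 1.25, reduced costs: (0.75, 6.25)
  x^k = (0.0, 0.0), subgradient = b - a^T x = 5.0
  y^{k+1} = 1.25 + 0.25*5.0 = 2.5
Step 3: y^k = 2.5, reduced costs: (-0.5, 2.5)
  x^k = (6.0, 0.0), subgradient = b - a^T x = -1.0
  y^{k+1} = 2.5 + 0.25*-1.0 = 2.25
Dual objective at y_3 = 2.25: reduced costs (-0.25, 3.25), box minimizer x = (6.0, 0.0)
g(y_3) = b*y + (c1 - a1*y)*x1 + (c2 - a2*y)*x2 = 5*2.25 + (-0.25)*6.0 + 3.25*0.0 = 11.25 - 1.5 + 0.0 = 9.75


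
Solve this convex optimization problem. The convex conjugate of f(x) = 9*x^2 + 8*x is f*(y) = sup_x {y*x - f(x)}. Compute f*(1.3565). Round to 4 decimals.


f*(y) = sup_x {y*x - a*x^2 - b*x} = sup_x {(y-b)*x - a*x^2}
FOC: (y - b) - 2a*x = 0 => x* = (y - b)/(2a)
x* = (1.3565 - 8)/(2*9) = -0.3691
f*(1.3565) = (y-b)^2/(4a) = (1.3565 - 8)^2/(4*9)
= 44.1361/36 = 1.226


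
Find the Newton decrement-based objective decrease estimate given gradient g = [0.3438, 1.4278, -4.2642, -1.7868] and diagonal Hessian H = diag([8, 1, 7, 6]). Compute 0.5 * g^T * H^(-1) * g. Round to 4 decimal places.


Step 1: H is diagonal, so H^(-1) * g = [0.043, 1.4278, -0.6092, -0.2978].
Step 2: g^T H^(-1) g = sum_i g_i^2 / H_ii
  = (0.3438)^2/8 + (1.4278)^2/1 + (-4.2642)^2/7 + (-1.7868)^2/6
  = 0.0148 + 2.0386 + 2.5976 + 0.5321 = 5.1831
Step 3: Objective decrease = 0.5 * g^T H^(-1) g = 2.5916


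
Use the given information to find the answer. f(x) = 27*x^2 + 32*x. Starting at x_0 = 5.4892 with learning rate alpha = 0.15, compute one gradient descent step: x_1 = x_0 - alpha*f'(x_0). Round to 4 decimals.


We compute the gradient at x_0 and apply the update.
f'(x) = 54*x + 32
f'(5.4892) = 54*5.4892 + 32 = 328.4168
x_1 = 5.4892 - 0.15*328.4168 = -43.7733


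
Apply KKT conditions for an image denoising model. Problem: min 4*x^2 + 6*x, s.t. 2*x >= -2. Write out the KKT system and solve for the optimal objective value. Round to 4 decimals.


Step 1: Try lambda = 0 (constraint inactive).
Stationarity: 2*4*x + 6 = 0
x* = -6/(2*4) = -0.75
Check constraint: 2*-0.75 = -1.5 >= -2 -- satisfied.
Step 2: Compute optimal value.
f(x*) = 4*(-0.75)^2 + 6*(-0.75) = -2.25


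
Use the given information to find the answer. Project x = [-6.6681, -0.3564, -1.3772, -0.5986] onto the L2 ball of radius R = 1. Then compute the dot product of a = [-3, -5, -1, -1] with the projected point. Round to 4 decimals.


Step 1: Compute ||x|| (intermediates to 6 decimals).
||x|| = sqrt((-6.6681)^2 + (-0.3564)^2 + (-1.3772)^2 + (-0.5986)^2) = 6.844383
Step 2: Project.
Since ||x|| > R, scale = R/||x|| = 1/6.844383 = 0.146105, proj(x) = scale * x
proj(x) = [-0.974243, -0.052072, -0.201216, -0.087458]
Step 3: Dot product.
a^T * proj(x) = -3*(-0.974243) - 5*(-0.052072) - 1*(-0.201216) - 1*(-0.087458) = 3.4718


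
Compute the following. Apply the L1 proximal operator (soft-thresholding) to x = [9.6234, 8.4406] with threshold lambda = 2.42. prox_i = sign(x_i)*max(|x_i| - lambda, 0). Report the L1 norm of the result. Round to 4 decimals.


Soft-thresholding with lambda = 2.42:
prox(9.6234) = sign(9.6234)*max(|9.6234| - 2.42, 0) = 7.2034
prox(8.4406) = sign(8.4406)*max(|8.4406| - 2.42, 0) = 6.0206
prox(x) = [7.2034, 6.0206]
||prox(x)||_1 = 7.2034 + 6.0206 = 13.224


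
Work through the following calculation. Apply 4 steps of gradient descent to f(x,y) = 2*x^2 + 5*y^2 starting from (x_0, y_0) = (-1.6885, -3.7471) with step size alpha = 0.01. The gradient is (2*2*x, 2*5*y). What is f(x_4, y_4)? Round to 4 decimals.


Gradient descent on f(x,y) = 2*x^2 + 5*y^2.
Starting point: (-1.6885, -3.7471), alpha = 0.01
Step 1: grad_x = 2*2*-1.6885 = -6.754, grad_y = 2*5*-3.7471 = -37.471
  x_1 = -1.6885 - 0.01*-6.754 = -1.621
  y_1 = -3.7471 - 0.01*-37.471 = -3.3724
Step 2: grad_x = 2*2*-1.621 = -6.4838, grad_y = 2*5*-3.3724 = -33.7239
  x_2 = -1.621 - 0.01*-6.4838 = -1.5561
  y_2 = -3.3724 - 0.01*-33.7239 = -3.0352
Step 3: grad_x = 2*2*-1.5561 = -6.2245, grad_y = 2*5*-3.0352 = -30.3515
  x_3 = -1.5561 - 0.01*-6.2245 = -1.4939
  y_3 = -3.0352 - 0.01*-30.3515 = -2.7316
Step 4: grad_x = 2*2*-1.4939 = -5.9755, grad_y = 2*5*-2.7316 = -27.3164
  x_4 = -1.4939 - 0.01*-5.9755 = -1.4341
  y_4 = -2.7316 - 0.01*-27.3164 = -2.4585
f(-1.4341, -2.4585) = 2*(-1.4341)^2 + 5*(-2.4585)^2 = 34.3338


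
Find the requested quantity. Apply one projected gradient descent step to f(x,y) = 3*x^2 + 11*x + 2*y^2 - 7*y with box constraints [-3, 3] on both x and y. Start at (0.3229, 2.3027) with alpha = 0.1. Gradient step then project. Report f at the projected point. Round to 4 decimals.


Step 1: Compute gradient at (0.3229, 2.3027).
grad_x = 2*3*0.3229 + 11 = 12.9374
grad_y = 2*2*2.3027 - 7 = 2.2108
Step 2: Gradient step.
x_raw = 0.3229 - 0.1*12.9374 = -0.9708
y_raw = 2.3027 - 0.1*2.2108 = 2.0816
Step 3: Project onto [-3, 3].
x_proj = clip(-0.9708) = -0.9708
y_proj = clip(2.0816) = 2.0816
Step 4: Evaluate f.
f(-0.9708, 2.0816) = -13.7567


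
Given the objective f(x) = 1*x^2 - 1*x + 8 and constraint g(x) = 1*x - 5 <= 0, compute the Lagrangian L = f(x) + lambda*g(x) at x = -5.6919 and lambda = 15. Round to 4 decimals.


Step 1: Evaluate f(x).
f(-5.6919) = 1*(-5.6919)^2 - 1*(-5.6919) + 8 = 46.0896
Step 2: Evaluate g(x).
g(-5.6919) = 1*-5.6919 - 5 = -10.6919
Step 3: Compute Lagrangian.
L = 46.0896 + 15*-10.6919 = -114.2889


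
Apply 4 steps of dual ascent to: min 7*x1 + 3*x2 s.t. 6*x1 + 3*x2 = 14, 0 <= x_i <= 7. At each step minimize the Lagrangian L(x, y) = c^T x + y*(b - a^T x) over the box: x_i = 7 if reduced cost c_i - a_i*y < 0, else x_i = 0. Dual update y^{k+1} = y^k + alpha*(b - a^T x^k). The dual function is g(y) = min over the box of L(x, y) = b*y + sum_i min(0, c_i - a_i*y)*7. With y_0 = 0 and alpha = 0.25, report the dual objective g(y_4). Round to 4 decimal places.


Dual ascent for LP: min 7*x1 + 3*x2, 6*x1 + 3*x2 = 14, 0 <= x_i <= 7
Step 1: y^k = 0.0, reduced costs: (7.0, 3.0)
  x^k = (0.0, 0.0), subgradient = b - a^T x = 14.0
  y^{k+1} = 0.0 + 0.25*14.0 = 3.5
Step 2: y^k = 3.5, reduced costs: (-14.0, -7.5)
  x^k = (7.0, 7.0), subgradient = b - a^T x = -49.0
  y^{k+1} = 3.5 + 0.25*-49.0 = -8.75
Step 3: y^k = -8.75, reduced costs: (59.5, 29.25)
  x^k = (0.0, 0.0), subgradient = b - a^T x = 14.0
  y^{k+1} = -8.75 + 0.25*14.0 = -5.25
Step 4: y^k = -5.25, reduced costs: (38.5, 18.75)
  x^k = (0.0, 0.0), subgradient = b - a^T x = 14.0
  y^{k+1} = -5.25 + 0.25*14.0 = -1.75
Dual objective at y_4 = -1.75: reduced costs (17.5, 8.25), box minimizer x = (0.0, 0.0)
g(y_4) = b*y + (c1 - a1*y)*x1 + (c2 - a2*y)*x2 = 14*(-1.75) + 17.5*0.0 + 8.25*0.0 = -24.5 + 0.0 + 0.0 = -24.5


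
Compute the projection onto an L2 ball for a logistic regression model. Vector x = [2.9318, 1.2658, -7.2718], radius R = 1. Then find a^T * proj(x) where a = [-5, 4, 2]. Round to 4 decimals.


Step 1: Compute ||x|| (intermediates to 6 decimals).
||x|| = sqrt(2.9318^2 + 1.2658^2 + (-7.2718)^2) = 7.942089
Step 2: Project.
Since ||x|| > R, scale = R/||x|| = 1/7.942089 = 0.125911, proj(x) = scale * x
proj(x) = [0.369146, 0.159378, -0.9156]
Step 3: Dot product.
a^T * proj(x) = -5*0.369146 + 4*0.159378 + 2*(-0.9156) = -3.0394


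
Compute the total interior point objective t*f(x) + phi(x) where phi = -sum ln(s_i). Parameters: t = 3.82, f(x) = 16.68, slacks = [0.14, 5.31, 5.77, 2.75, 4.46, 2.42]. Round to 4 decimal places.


Step 1: Compute log-barrier.
ln values: [-1.9661, 1.6696, 1.7527, 1.0116, 1.4951, 0.8838]
phi = -(-1.9661 + 1.6696 + 1.7527 + 1.0116 + 1.4951 + 0.8838) = -4.8467
Step 2: Compute augmented objective.
t*f(x) = 3.82*16.68 = 63.7176
Total = 63.7176 - 4.8467 = 58.8709


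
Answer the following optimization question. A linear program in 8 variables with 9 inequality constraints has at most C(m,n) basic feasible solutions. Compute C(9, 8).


Each vertex corresponds to some choice of n active constraints out of m, so the number of vertices is at most C(m, n) = m! / (n!(m-n)!).
m = 9, n = 8
Numerator: 9 * 8 * 7 * 6 * 5 * 4 * 3 * 2
Denominator: 8! = 40320
C(9, 8) = 9
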